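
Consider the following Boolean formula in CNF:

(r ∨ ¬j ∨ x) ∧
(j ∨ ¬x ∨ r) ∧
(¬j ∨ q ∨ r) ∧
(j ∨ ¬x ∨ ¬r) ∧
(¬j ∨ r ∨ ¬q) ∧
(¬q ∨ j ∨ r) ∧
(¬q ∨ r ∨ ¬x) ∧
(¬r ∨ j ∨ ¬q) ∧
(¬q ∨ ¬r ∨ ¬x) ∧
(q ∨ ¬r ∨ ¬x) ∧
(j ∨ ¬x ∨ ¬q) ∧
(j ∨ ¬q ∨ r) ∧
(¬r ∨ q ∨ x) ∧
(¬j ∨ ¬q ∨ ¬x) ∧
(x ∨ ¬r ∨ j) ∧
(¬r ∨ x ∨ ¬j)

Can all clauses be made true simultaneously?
Yes

Yes, the formula is satisfiable.

One satisfying assignment is: j=False, x=False, r=False, q=False

Verification: With this assignment, all 16 clauses evaluate to true.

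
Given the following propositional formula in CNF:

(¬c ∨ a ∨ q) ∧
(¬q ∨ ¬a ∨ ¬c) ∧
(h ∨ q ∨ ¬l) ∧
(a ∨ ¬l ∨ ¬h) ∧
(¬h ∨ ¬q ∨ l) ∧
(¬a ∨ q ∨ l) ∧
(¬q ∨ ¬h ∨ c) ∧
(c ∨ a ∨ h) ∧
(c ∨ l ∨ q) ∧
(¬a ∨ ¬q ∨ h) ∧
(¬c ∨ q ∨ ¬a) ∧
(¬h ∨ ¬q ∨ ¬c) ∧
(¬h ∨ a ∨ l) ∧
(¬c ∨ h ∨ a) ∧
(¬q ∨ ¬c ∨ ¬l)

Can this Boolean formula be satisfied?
Yes

Yes, the formula is satisfiable.

One satisfying assignment is: q=False, h=True, a=True, c=False, l=True

Verification: With this assignment, all 15 clauses evaluate to true.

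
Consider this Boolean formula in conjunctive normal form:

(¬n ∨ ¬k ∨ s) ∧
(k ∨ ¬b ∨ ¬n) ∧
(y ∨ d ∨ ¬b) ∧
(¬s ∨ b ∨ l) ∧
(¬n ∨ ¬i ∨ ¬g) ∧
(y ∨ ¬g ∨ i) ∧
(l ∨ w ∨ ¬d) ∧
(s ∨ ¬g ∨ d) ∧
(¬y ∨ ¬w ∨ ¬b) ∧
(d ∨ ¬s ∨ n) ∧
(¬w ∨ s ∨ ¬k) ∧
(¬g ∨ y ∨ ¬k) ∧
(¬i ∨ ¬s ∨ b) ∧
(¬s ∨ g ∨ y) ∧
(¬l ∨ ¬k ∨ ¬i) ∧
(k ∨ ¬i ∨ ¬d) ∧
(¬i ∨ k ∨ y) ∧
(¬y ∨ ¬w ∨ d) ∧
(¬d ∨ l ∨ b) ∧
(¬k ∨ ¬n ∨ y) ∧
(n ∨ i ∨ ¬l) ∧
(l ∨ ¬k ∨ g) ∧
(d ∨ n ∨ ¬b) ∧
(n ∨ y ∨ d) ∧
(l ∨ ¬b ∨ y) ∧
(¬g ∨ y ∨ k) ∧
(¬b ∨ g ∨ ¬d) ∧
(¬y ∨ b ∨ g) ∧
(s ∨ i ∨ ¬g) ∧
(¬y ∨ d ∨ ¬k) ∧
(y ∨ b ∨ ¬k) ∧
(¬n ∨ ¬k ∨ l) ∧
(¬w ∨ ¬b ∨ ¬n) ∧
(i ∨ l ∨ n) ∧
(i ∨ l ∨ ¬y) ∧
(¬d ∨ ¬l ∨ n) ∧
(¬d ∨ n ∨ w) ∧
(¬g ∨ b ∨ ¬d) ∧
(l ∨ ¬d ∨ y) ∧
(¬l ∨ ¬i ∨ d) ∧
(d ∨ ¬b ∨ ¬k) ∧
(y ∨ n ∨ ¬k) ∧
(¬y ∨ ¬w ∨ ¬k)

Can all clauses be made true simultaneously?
Yes

Yes, the formula is satisfiable.

One satisfying assignment is: y=False, n=True, w=False, s=False, d=False, l=False, g=False, k=False, i=False, b=False

Verification: With this assignment, all 43 clauses evaluate to true.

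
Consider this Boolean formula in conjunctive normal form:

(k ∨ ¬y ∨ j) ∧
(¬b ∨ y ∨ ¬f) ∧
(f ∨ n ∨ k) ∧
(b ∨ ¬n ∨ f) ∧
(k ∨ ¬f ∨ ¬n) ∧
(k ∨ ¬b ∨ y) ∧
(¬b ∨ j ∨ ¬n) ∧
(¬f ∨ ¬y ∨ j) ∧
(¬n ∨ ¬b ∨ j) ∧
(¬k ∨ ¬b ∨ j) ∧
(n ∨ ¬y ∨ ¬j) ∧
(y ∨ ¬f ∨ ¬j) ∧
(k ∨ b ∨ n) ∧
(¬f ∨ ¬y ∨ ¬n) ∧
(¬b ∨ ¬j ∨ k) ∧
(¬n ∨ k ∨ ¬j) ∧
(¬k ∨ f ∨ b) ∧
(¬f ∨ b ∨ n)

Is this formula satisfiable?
Yes

Yes, the formula is satisfiable.

One satisfying assignment is: j=False, f=True, b=False, k=True, y=False, n=True

Verification: With this assignment, all 18 clauses evaluate to true.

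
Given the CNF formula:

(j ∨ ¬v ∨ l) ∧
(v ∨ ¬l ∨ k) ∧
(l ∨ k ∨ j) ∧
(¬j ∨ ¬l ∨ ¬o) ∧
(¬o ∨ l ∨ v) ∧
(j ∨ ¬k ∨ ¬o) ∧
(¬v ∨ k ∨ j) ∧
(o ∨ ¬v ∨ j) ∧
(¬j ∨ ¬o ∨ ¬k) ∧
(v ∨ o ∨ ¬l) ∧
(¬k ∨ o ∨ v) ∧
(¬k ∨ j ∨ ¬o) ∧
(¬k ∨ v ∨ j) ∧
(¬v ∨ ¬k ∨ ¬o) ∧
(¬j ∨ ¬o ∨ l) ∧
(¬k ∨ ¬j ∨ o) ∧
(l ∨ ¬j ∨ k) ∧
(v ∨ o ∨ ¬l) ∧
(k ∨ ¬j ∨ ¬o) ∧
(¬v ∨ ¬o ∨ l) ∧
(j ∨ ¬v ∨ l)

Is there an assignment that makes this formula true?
Yes

Yes, the formula is satisfiable.

One satisfying assignment is: l=True, o=False, j=True, k=False, v=True

Verification: With this assignment, all 21 clauses evaluate to true.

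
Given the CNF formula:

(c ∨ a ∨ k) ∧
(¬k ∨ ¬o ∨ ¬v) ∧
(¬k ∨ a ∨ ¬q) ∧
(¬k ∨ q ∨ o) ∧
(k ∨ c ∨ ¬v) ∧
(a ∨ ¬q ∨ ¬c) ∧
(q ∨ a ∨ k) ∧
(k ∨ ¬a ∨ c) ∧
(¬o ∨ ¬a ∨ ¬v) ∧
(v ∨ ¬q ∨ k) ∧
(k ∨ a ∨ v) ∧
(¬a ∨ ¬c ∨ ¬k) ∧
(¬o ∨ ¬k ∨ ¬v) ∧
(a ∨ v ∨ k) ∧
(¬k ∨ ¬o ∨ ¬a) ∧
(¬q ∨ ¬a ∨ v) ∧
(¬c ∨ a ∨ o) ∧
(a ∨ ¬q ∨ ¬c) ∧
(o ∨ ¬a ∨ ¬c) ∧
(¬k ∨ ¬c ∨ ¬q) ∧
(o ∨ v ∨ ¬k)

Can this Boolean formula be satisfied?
Yes

Yes, the formula is satisfiable.

One satisfying assignment is: c=True, q=False, o=True, k=True, a=False, v=False

Verification: With this assignment, all 21 clauses evaluate to true.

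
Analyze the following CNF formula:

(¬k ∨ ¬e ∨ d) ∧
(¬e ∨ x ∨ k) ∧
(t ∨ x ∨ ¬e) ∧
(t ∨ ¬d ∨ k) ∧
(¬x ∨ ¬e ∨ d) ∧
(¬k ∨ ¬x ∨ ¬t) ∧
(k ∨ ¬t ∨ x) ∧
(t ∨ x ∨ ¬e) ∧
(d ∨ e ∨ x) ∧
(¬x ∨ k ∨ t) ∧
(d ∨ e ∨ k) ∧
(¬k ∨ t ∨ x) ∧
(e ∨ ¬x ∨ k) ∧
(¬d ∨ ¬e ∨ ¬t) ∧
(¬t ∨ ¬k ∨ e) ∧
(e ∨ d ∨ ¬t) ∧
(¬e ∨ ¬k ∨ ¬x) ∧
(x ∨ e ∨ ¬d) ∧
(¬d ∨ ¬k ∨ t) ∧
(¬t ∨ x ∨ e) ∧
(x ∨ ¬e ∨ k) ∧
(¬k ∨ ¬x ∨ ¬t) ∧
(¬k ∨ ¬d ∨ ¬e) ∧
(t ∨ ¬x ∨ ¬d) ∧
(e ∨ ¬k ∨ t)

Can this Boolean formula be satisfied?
No

No, the formula is not satisfiable.

No assignment of truth values to the variables can make all 25 clauses true simultaneously.

The formula is UNSAT (unsatisfiable).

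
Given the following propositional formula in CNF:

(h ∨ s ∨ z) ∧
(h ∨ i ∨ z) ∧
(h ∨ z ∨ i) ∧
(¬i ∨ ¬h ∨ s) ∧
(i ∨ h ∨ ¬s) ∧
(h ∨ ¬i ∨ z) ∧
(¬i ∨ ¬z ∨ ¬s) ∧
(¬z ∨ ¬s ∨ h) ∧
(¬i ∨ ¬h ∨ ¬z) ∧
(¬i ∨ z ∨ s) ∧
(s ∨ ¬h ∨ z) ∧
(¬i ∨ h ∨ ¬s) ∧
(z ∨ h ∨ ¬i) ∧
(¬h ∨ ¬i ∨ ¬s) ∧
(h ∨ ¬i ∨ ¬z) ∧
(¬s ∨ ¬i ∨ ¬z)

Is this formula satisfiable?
Yes

Yes, the formula is satisfiable.

One satisfying assignment is: i=False, s=True, h=True, z=False

Verification: With this assignment, all 16 clauses evaluate to true.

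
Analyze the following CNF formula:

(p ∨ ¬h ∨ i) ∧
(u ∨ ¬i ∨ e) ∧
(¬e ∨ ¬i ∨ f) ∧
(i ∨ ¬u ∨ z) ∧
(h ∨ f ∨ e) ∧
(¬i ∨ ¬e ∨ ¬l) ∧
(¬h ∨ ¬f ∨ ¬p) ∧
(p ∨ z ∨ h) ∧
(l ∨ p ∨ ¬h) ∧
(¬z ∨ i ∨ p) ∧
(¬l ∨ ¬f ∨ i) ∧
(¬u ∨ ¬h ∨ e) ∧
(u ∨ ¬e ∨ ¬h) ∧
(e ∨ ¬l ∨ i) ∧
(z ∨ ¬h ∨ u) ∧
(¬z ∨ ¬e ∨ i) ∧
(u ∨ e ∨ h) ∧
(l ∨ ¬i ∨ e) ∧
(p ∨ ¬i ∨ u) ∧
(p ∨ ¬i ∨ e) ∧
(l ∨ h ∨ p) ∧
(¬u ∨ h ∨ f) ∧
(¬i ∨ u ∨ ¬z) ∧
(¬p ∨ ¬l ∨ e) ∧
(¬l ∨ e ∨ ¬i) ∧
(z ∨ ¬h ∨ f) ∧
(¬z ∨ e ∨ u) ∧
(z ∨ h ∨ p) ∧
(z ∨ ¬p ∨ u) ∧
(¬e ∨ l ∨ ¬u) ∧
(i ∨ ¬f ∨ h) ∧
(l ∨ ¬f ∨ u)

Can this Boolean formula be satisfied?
No

No, the formula is not satisfiable.

No assignment of truth values to the variables can make all 32 clauses true simultaneously.

The formula is UNSAT (unsatisfiable).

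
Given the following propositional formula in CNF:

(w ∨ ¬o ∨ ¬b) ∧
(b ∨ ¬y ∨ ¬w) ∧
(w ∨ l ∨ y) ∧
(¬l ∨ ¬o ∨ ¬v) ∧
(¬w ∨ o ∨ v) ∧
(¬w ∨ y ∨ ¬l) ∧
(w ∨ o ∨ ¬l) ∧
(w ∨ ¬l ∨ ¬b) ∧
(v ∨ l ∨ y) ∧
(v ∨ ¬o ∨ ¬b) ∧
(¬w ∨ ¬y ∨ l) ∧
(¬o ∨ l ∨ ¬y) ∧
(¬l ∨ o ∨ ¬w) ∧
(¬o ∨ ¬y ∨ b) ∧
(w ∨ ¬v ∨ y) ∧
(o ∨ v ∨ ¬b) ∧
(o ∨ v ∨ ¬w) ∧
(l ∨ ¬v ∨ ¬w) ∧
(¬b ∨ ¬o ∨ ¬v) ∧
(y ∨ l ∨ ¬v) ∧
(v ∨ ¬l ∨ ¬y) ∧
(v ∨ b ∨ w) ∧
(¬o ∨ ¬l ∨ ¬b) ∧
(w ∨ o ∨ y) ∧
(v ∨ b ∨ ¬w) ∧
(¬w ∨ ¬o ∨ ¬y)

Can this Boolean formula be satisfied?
Yes

Yes, the formula is satisfiable.

One satisfying assignment is: b=True, w=False, y=True, v=True, l=False, o=False

Verification: With this assignment, all 26 clauses evaluate to true.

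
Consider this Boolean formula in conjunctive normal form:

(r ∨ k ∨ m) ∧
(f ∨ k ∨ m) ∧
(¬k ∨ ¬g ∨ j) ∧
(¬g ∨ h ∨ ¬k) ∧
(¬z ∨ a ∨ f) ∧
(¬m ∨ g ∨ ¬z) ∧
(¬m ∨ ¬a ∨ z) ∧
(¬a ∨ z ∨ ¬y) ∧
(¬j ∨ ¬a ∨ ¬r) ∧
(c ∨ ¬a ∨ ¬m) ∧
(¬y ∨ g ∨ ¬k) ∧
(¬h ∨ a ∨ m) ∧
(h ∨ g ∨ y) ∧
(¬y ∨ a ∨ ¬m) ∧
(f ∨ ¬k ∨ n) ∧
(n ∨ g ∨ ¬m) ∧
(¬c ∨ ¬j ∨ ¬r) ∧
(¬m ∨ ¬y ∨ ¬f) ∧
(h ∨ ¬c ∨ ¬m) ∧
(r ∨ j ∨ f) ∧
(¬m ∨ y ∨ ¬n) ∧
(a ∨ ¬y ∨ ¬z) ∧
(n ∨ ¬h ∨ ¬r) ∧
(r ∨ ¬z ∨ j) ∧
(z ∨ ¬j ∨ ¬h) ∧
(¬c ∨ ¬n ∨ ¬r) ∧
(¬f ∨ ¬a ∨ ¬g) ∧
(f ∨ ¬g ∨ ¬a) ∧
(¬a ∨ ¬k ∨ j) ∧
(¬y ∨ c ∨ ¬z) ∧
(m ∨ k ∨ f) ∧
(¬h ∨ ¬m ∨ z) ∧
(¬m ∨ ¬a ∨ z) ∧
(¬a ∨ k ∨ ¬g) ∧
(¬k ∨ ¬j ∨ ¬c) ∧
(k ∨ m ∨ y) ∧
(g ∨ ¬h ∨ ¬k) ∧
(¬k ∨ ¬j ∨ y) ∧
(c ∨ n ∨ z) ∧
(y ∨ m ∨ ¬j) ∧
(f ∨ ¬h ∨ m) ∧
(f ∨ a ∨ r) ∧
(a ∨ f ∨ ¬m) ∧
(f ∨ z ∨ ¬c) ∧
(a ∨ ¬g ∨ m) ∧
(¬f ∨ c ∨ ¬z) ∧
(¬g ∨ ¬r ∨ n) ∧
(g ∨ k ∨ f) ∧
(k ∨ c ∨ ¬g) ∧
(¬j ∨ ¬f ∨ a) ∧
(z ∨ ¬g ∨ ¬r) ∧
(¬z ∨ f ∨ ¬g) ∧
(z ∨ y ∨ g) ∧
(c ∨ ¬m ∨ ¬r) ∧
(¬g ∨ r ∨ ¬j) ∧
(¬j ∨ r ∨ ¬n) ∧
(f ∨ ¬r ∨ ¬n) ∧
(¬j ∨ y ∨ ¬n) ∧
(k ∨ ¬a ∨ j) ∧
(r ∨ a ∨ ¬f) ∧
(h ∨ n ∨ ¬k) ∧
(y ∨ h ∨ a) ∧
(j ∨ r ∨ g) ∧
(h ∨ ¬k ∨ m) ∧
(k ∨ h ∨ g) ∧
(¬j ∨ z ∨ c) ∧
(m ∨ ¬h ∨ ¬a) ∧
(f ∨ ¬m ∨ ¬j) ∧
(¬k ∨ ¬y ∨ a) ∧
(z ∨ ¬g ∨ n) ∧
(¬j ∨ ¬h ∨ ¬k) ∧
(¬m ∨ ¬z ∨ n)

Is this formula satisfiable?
No

No, the formula is not satisfiable.

No assignment of truth values to the variables can make all 72 clauses true simultaneously.

The formula is UNSAT (unsatisfiable).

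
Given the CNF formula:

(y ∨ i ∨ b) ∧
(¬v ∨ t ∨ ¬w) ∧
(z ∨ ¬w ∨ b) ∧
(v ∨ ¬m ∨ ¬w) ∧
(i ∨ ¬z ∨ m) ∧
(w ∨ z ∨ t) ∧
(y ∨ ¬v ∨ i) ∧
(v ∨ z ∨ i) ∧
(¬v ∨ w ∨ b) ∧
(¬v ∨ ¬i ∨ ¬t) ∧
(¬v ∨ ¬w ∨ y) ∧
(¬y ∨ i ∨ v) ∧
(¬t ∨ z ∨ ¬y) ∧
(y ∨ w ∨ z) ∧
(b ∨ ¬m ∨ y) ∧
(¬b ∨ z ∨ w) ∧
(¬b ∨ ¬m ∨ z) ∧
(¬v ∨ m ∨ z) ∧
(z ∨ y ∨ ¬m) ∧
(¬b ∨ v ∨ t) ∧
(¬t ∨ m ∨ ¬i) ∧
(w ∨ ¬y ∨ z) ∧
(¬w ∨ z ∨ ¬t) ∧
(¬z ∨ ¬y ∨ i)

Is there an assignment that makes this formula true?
Yes

Yes, the formula is satisfiable.

One satisfying assignment is: z=True, b=False, t=False, w=False, v=False, i=True, m=False, y=True

Verification: With this assignment, all 24 clauses evaluate to true.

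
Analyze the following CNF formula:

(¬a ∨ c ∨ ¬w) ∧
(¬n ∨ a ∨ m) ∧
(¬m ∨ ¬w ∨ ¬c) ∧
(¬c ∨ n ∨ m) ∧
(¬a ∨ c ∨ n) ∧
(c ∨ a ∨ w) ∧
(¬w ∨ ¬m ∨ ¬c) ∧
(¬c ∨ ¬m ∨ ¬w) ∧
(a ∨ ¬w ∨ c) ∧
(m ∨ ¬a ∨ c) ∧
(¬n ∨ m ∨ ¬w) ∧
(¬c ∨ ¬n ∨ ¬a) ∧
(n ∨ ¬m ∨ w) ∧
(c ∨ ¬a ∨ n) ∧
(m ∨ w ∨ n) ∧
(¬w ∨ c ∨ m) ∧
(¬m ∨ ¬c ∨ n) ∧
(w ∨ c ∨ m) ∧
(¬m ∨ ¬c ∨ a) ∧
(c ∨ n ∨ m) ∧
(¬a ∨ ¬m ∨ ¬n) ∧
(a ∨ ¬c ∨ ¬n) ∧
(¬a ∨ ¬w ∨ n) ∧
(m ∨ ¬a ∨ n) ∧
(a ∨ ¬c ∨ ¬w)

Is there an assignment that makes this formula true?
No

No, the formula is not satisfiable.

No assignment of truth values to the variables can make all 25 clauses true simultaneously.

The formula is UNSAT (unsatisfiable).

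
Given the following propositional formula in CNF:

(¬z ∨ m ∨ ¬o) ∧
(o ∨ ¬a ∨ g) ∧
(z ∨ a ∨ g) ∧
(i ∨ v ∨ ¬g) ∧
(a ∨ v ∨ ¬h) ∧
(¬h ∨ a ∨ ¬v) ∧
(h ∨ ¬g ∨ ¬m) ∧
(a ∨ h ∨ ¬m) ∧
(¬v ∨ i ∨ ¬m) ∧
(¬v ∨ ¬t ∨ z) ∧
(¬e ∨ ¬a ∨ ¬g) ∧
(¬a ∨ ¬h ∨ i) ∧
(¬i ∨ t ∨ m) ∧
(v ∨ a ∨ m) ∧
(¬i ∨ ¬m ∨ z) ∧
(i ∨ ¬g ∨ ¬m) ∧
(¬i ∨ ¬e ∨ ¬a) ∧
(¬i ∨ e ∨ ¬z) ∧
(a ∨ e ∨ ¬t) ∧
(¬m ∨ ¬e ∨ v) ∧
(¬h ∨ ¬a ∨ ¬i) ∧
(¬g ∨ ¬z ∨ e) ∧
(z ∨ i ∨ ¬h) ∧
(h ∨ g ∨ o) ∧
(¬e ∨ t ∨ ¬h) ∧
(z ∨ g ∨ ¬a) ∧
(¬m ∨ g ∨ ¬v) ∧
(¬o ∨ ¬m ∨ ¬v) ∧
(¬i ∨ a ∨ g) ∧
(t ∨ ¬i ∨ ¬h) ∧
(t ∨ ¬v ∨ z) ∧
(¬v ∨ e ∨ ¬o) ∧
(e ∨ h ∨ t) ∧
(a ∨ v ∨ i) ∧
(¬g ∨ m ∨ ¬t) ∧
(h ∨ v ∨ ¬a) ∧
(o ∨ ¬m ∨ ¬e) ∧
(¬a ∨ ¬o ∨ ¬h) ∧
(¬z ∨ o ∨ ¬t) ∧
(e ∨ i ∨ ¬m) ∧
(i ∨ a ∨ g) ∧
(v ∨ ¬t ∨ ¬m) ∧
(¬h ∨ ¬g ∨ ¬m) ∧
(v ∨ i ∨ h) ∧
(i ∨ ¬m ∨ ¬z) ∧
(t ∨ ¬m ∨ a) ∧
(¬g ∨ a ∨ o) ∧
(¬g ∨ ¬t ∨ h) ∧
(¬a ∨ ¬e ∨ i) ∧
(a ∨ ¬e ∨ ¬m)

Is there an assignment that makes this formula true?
No

No, the formula is not satisfiable.

No assignment of truth values to the variables can make all 50 clauses true simultaneously.

The formula is UNSAT (unsatisfiable).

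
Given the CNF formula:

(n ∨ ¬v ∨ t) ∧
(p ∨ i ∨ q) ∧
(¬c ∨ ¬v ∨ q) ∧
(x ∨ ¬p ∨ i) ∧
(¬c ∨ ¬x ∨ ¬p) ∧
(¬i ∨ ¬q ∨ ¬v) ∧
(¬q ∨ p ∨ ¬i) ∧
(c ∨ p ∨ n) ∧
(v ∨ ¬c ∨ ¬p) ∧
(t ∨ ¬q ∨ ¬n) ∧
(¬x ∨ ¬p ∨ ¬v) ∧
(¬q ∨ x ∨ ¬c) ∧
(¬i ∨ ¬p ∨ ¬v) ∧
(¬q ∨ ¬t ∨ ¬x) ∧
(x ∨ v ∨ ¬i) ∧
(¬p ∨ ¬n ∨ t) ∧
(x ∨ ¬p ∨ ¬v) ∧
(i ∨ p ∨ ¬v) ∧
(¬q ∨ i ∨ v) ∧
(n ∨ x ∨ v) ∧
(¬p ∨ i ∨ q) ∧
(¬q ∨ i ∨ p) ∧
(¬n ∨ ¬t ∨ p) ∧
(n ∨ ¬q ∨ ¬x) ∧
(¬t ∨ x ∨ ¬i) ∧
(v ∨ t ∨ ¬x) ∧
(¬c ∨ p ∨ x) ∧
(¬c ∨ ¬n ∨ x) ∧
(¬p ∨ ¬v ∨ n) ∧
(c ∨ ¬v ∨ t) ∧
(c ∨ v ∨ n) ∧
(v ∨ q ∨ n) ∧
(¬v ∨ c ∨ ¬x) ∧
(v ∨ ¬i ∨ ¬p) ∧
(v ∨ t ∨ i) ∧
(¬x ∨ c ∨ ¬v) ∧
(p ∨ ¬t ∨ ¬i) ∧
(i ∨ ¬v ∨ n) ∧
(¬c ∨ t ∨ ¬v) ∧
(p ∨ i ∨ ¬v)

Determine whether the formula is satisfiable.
No

No, the formula is not satisfiable.

No assignment of truth values to the variables can make all 40 clauses true simultaneously.

The formula is UNSAT (unsatisfiable).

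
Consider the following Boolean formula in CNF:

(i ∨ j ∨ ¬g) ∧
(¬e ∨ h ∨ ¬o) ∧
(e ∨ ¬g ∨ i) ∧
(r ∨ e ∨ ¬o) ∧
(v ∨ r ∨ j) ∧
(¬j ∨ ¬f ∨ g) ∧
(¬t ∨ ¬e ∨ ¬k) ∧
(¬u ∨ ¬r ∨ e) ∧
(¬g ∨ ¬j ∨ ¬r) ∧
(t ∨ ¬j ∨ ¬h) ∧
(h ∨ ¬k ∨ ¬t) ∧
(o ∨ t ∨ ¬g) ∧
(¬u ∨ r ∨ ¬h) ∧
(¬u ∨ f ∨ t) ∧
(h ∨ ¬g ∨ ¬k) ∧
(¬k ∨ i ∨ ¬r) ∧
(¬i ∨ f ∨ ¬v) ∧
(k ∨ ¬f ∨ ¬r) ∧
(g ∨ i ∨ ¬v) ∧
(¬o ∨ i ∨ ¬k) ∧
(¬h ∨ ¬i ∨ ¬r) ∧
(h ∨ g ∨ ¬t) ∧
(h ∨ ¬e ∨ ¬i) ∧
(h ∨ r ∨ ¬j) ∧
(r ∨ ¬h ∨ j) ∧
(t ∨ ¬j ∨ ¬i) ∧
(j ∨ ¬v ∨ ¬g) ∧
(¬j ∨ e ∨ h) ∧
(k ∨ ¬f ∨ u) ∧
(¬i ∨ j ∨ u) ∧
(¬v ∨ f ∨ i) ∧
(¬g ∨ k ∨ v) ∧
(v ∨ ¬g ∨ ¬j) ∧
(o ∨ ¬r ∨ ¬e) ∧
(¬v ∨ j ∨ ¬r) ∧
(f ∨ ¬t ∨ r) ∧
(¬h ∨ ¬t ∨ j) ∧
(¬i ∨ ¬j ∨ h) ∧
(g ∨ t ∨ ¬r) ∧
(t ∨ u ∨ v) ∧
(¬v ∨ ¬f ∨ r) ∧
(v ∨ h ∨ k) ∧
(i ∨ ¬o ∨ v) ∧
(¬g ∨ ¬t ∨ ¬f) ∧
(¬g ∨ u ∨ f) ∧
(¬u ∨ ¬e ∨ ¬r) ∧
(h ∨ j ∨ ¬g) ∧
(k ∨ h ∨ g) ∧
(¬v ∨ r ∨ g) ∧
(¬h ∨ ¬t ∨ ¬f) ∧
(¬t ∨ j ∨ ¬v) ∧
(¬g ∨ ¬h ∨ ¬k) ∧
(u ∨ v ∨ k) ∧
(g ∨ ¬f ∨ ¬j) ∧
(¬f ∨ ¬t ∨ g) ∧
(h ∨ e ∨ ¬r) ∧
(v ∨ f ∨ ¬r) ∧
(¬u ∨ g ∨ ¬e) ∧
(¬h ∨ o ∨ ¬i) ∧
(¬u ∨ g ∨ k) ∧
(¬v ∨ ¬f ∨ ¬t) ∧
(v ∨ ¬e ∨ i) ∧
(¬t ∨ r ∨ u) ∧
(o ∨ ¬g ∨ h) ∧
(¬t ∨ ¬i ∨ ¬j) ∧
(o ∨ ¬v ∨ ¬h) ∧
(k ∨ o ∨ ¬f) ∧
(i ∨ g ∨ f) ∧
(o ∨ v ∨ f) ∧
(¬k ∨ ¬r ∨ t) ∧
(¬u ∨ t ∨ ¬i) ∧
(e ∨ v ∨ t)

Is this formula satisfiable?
No

No, the formula is not satisfiable.

No assignment of truth values to the variables can make all 72 clauses true simultaneously.

The formula is UNSAT (unsatisfiable).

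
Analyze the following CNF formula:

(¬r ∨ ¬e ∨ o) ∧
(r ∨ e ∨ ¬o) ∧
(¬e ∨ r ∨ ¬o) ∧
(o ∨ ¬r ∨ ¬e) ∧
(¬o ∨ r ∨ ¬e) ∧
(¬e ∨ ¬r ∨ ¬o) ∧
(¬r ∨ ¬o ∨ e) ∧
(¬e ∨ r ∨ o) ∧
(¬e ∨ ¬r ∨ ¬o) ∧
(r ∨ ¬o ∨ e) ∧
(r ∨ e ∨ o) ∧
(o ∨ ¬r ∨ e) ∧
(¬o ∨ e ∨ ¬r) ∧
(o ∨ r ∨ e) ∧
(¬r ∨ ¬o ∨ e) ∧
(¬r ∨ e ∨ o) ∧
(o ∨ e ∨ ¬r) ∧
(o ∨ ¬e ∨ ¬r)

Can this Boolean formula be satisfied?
No

No, the formula is not satisfiable.

No assignment of truth values to the variables can make all 18 clauses true simultaneously.

The formula is UNSAT (unsatisfiable).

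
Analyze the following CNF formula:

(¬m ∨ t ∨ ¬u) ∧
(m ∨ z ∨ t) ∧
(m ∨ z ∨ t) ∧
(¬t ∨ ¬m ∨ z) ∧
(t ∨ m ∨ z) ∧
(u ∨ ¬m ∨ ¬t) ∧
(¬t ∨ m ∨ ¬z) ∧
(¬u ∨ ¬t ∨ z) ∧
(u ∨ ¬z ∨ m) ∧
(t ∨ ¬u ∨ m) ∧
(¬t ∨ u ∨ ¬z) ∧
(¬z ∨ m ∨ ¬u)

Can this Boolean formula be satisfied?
Yes

Yes, the formula is satisfiable.

One satisfying assignment is: z=False, t=False, u=False, m=True

Verification: With this assignment, all 12 clauses evaluate to true.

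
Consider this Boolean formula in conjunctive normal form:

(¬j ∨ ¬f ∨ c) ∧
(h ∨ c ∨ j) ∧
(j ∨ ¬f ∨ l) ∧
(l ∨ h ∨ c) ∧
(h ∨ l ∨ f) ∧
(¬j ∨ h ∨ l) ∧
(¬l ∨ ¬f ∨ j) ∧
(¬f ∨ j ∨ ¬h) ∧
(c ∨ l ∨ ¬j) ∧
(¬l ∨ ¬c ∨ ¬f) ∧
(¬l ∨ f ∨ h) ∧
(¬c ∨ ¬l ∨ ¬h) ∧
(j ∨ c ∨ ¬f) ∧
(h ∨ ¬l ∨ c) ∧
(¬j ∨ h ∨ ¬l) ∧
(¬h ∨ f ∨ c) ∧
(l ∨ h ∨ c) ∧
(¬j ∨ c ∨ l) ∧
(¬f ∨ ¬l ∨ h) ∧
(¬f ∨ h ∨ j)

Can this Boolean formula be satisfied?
Yes

Yes, the formula is satisfiable.

One satisfying assignment is: f=True, j=True, h=True, l=False, c=True

Verification: With this assignment, all 20 clauses evaluate to true.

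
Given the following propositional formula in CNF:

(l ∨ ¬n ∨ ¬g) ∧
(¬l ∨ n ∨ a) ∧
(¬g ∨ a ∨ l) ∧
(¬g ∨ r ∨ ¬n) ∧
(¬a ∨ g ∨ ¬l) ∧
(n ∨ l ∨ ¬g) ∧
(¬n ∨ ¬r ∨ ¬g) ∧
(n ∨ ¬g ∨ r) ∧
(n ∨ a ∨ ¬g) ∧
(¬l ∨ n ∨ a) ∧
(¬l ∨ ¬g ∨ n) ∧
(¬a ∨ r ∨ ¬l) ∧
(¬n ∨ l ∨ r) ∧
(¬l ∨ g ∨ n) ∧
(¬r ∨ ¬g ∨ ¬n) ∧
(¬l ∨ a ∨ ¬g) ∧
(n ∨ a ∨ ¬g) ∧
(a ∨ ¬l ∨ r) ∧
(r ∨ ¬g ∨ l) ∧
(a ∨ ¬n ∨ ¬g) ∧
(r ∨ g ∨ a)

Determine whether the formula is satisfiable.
Yes

Yes, the formula is satisfiable.

One satisfying assignment is: a=True, g=False, n=False, r=False, l=False

Verification: With this assignment, all 21 clauses evaluate to true.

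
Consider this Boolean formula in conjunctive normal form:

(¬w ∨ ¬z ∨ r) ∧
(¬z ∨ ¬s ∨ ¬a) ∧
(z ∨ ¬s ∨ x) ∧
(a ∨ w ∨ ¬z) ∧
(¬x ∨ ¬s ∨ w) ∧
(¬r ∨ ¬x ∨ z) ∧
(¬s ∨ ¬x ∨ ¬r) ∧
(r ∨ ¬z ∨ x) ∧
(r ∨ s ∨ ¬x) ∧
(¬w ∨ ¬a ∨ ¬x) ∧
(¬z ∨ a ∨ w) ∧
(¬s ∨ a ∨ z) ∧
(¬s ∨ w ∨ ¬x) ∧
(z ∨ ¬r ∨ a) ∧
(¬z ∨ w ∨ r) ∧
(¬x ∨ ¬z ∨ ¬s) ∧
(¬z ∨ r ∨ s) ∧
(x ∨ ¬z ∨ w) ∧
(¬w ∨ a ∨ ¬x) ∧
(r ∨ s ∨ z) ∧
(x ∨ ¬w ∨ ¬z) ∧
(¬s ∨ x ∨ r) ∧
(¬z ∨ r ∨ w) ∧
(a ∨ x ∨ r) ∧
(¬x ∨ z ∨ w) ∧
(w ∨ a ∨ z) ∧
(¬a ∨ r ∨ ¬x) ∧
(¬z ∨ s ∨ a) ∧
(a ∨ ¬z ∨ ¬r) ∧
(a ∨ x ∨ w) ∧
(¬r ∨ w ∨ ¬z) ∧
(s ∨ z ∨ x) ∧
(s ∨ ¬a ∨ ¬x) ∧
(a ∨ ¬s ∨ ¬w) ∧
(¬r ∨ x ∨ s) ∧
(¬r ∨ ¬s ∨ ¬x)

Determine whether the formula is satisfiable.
No

No, the formula is not satisfiable.

No assignment of truth values to the variables can make all 36 clauses true simultaneously.

The formula is UNSAT (unsatisfiable).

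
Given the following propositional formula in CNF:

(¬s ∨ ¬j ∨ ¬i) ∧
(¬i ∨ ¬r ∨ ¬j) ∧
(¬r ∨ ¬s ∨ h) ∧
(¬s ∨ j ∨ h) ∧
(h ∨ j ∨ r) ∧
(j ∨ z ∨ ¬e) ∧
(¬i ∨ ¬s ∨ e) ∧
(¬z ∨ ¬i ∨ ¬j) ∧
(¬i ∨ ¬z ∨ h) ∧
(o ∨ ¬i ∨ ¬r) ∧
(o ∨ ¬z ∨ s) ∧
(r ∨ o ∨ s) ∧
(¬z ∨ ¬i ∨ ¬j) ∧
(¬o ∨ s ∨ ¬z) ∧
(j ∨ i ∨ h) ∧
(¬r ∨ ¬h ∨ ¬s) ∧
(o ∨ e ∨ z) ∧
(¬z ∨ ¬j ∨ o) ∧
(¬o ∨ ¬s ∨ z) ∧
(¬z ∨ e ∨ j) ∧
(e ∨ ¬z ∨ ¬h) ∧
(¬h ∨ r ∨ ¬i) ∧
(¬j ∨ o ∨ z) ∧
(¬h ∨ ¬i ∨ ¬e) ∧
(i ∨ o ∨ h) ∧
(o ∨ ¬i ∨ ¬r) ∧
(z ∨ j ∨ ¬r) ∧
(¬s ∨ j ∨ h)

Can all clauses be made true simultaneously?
Yes

Yes, the formula is satisfiable.

One satisfying assignment is: o=True, r=False, s=False, i=False, j=False, z=False, e=False, h=True

Verification: With this assignment, all 28 clauses evaluate to true.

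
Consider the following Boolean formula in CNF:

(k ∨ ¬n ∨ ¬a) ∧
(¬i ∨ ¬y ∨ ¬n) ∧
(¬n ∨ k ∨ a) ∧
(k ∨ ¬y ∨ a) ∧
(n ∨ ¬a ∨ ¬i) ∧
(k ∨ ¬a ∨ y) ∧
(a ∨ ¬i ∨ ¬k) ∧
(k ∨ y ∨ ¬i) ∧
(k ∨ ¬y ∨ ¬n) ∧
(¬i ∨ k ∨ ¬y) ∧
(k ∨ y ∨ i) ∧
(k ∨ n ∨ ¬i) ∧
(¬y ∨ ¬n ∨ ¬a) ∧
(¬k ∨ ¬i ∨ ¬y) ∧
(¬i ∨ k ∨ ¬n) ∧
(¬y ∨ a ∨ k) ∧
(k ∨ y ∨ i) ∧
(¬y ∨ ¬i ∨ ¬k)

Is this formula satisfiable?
Yes

Yes, the formula is satisfiable.

One satisfying assignment is: i=False, a=True, y=True, k=False, n=False

Verification: With this assignment, all 18 clauses evaluate to true.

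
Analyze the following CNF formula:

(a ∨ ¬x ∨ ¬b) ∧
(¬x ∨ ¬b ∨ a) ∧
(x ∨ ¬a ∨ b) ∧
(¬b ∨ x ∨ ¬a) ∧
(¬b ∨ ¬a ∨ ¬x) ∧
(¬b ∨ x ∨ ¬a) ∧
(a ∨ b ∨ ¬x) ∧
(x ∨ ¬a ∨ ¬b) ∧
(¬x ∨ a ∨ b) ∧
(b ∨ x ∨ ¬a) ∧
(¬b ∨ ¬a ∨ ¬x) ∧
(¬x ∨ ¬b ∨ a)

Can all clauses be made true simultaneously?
Yes

Yes, the formula is satisfiable.

One satisfying assignment is: x=False, a=False, b=False

Verification: With this assignment, all 12 clauses evaluate to true.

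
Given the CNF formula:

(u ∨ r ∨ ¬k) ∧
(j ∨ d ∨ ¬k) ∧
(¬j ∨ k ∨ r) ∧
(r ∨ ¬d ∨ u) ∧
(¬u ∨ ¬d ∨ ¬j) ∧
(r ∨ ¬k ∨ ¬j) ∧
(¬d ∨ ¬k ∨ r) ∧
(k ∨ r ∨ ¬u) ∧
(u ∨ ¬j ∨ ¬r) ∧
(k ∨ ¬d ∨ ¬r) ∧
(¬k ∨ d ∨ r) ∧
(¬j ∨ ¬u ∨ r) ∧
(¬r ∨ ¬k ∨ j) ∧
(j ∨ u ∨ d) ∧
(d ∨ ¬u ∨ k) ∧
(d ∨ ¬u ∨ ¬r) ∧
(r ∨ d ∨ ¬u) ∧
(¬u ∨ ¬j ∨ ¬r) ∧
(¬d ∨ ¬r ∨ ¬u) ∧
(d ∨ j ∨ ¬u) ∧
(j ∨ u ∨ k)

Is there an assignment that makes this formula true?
No

No, the formula is not satisfiable.

No assignment of truth values to the variables can make all 21 clauses true simultaneously.

The formula is UNSAT (unsatisfiable).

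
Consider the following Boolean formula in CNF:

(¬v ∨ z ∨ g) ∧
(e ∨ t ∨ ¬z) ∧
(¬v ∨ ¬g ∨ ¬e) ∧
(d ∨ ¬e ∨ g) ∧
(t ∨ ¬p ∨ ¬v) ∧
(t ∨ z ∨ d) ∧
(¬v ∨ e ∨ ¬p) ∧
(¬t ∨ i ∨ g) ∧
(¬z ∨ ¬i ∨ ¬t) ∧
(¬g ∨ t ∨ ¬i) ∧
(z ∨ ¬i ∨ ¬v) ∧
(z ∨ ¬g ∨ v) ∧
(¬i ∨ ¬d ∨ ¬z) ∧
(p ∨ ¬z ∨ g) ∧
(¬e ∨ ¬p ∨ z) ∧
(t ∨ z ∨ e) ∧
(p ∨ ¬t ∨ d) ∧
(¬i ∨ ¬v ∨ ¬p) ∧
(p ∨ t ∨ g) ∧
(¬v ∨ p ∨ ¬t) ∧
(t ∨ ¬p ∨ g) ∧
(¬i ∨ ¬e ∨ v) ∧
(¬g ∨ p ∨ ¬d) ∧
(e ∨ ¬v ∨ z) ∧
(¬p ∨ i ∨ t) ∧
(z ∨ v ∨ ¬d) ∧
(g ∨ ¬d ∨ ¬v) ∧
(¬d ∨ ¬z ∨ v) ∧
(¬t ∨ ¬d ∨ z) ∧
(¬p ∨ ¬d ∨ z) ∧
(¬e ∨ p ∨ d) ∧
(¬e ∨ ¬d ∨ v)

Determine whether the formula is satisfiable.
Yes

Yes, the formula is satisfiable.

One satisfying assignment is: g=True, v=False, t=True, d=False, p=True, e=False, i=False, z=True

Verification: With this assignment, all 32 clauses evaluate to true.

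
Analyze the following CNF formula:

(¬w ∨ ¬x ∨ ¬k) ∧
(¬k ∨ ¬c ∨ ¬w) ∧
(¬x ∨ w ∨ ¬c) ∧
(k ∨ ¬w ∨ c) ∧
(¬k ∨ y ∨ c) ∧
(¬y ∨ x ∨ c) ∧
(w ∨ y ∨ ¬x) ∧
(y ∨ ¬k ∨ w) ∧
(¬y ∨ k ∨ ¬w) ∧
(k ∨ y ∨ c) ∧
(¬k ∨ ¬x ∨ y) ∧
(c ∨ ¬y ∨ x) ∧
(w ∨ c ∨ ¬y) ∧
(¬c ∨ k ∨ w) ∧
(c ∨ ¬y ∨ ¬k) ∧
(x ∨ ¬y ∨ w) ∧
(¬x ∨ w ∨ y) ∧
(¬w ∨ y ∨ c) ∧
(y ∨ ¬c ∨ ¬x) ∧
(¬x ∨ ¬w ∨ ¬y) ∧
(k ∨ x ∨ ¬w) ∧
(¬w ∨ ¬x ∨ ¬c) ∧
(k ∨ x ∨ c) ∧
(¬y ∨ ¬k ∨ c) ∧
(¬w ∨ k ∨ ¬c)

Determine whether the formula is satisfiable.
No

No, the formula is not satisfiable.

No assignment of truth values to the variables can make all 25 clauses true simultaneously.

The formula is UNSAT (unsatisfiable).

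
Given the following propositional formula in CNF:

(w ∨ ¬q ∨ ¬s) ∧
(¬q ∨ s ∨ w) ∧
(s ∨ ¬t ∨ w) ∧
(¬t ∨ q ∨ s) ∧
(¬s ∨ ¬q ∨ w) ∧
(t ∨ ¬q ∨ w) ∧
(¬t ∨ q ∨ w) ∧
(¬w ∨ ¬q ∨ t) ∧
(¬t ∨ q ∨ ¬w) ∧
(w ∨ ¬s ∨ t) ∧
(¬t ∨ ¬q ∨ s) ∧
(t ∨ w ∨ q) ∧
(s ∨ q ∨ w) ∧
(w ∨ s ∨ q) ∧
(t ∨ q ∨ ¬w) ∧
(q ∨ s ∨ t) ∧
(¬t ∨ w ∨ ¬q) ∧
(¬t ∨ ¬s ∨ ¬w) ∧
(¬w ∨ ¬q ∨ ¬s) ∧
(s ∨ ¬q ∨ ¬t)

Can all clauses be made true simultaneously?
No

No, the formula is not satisfiable.

No assignment of truth values to the variables can make all 20 clauses true simultaneously.

The formula is UNSAT (unsatisfiable).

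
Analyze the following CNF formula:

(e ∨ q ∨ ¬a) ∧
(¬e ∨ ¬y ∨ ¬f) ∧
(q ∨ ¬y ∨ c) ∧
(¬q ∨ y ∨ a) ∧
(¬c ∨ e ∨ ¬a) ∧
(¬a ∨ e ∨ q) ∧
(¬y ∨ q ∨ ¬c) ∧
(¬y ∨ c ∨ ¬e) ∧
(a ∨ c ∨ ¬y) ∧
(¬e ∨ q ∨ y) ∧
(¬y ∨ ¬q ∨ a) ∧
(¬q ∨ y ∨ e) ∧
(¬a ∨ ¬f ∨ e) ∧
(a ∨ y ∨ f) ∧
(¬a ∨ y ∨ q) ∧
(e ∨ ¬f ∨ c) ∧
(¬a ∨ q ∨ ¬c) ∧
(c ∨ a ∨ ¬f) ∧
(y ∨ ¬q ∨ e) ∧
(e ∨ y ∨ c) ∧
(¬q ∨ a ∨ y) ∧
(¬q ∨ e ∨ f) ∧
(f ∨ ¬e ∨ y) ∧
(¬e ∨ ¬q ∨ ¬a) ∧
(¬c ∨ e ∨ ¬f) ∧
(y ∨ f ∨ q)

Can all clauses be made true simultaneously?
No

No, the formula is not satisfiable.

No assignment of truth values to the variables can make all 26 clauses true simultaneously.

The formula is UNSAT (unsatisfiable).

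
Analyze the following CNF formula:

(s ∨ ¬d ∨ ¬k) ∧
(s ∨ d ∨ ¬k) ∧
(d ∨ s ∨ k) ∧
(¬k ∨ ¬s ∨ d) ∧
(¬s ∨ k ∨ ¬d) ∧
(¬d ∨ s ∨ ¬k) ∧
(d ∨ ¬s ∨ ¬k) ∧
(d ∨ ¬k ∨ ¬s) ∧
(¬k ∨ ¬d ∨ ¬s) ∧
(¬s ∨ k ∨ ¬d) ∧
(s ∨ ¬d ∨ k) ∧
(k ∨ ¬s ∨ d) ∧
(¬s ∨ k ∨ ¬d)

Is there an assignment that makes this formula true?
No

No, the formula is not satisfiable.

No assignment of truth values to the variables can make all 13 clauses true simultaneously.

The formula is UNSAT (unsatisfiable).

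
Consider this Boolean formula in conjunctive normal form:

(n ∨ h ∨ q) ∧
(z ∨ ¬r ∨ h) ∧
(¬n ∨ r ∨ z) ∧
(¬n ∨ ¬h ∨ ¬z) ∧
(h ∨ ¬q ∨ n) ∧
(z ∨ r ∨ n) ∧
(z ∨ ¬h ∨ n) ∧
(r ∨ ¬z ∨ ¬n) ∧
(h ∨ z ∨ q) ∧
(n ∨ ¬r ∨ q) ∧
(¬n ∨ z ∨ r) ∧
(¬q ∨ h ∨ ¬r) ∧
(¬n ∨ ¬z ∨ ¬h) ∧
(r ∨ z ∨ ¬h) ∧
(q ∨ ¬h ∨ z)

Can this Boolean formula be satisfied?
Yes

Yes, the formula is satisfiable.

One satisfying assignment is: q=False, h=True, r=False, n=False, z=True

Verification: With this assignment, all 15 clauses evaluate to true.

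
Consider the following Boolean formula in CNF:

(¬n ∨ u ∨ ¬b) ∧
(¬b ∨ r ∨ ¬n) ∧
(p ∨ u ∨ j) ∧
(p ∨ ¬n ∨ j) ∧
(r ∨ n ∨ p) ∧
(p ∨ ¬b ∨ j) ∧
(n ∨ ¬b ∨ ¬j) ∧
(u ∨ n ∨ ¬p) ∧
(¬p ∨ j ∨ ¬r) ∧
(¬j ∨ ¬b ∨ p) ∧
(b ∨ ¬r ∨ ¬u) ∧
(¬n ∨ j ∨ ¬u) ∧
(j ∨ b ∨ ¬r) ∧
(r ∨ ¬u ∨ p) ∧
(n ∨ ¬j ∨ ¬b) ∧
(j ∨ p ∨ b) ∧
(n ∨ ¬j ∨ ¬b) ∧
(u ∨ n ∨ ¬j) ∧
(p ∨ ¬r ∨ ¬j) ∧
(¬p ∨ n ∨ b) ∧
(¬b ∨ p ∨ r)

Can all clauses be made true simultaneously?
Yes

Yes, the formula is satisfiable.

One satisfying assignment is: r=False, j=True, u=False, p=False, b=False, n=True

Verification: With this assignment, all 21 clauses evaluate to true.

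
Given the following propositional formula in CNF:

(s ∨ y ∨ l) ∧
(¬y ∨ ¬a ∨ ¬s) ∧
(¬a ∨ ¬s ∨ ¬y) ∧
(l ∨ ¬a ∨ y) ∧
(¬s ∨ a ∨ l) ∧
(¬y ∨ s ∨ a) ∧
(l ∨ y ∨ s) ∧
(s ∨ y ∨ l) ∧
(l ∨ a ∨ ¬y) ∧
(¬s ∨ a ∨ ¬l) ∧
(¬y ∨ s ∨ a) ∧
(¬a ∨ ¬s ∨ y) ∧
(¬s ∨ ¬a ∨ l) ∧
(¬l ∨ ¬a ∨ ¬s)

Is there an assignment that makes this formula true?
Yes

Yes, the formula is satisfiable.

One satisfying assignment is: a=False, s=False, y=False, l=True

Verification: With this assignment, all 14 clauses evaluate to true.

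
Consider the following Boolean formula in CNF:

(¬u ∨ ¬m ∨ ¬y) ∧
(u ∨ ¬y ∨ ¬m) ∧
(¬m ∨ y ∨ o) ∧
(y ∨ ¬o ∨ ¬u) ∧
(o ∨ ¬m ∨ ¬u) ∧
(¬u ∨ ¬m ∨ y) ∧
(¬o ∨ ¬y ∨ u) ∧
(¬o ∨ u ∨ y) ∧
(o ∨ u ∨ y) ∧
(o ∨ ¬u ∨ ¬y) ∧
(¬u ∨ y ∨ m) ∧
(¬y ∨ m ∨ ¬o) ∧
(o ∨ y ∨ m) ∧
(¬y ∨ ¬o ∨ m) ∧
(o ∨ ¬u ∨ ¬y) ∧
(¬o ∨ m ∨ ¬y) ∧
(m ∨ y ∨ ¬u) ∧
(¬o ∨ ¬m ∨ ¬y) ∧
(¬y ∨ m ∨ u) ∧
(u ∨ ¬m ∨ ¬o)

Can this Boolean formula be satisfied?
No

No, the formula is not satisfiable.

No assignment of truth values to the variables can make all 20 clauses true simultaneously.

The formula is UNSAT (unsatisfiable).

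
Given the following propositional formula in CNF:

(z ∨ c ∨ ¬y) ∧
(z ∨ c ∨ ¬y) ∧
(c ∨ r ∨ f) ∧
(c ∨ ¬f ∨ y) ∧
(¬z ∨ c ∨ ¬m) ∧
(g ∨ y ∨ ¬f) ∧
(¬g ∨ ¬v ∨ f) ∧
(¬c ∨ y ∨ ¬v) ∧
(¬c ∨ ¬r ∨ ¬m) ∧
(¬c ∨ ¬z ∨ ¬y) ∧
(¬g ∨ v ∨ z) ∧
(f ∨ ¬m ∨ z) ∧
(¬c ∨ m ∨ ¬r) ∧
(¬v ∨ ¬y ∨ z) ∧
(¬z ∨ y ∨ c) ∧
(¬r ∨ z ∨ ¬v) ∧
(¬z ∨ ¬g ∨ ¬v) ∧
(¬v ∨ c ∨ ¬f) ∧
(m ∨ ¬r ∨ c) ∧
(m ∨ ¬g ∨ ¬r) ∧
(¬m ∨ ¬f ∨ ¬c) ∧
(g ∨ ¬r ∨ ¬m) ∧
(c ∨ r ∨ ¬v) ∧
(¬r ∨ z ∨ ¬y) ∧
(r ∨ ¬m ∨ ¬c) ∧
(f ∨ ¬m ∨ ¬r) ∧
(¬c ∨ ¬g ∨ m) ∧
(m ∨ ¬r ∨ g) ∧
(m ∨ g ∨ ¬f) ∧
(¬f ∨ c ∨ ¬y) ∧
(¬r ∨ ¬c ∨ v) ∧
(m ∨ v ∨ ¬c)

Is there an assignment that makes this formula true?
No

No, the formula is not satisfiable.

No assignment of truth values to the variables can make all 32 clauses true simultaneously.

The formula is UNSAT (unsatisfiable).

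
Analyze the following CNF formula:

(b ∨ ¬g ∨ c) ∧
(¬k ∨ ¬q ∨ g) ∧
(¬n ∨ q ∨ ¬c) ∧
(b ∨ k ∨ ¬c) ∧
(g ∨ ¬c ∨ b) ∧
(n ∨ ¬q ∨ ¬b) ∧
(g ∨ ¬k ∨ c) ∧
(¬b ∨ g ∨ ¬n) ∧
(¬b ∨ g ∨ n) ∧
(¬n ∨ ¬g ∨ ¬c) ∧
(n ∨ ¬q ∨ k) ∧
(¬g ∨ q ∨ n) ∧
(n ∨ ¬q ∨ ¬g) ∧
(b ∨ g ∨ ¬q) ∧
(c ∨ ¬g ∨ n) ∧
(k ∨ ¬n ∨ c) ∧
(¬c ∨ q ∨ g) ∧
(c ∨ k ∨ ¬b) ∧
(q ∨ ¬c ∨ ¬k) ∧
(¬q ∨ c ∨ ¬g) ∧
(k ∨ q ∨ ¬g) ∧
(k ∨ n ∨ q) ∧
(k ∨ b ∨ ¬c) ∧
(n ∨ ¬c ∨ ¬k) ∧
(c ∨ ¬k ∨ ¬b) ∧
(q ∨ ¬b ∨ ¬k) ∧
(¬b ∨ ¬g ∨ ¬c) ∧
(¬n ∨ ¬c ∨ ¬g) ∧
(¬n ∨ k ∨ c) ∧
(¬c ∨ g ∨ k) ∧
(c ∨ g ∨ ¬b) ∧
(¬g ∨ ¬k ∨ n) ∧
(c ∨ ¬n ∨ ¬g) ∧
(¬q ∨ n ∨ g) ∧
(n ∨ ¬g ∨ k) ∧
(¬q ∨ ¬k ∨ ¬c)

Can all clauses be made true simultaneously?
No

No, the formula is not satisfiable.

No assignment of truth values to the variables can make all 36 clauses true simultaneously.

The formula is UNSAT (unsatisfiable).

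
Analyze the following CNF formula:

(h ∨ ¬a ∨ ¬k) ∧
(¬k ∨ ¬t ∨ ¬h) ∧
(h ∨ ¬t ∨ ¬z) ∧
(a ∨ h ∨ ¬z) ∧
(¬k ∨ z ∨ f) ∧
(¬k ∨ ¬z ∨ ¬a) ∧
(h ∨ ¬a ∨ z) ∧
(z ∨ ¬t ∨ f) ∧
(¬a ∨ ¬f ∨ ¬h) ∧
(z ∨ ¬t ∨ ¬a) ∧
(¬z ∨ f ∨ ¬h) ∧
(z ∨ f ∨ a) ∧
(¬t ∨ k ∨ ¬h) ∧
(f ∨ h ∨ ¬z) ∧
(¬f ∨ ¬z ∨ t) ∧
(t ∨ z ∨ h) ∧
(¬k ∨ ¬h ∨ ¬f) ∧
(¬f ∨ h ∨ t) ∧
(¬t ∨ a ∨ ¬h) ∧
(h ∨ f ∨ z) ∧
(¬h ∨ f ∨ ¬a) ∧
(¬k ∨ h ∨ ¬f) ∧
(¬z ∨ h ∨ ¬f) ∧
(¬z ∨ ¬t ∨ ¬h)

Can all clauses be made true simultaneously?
Yes

Yes, the formula is satisfiable.

One satisfying assignment is: a=False, h=True, f=True, k=False, t=False, z=False

Verification: With this assignment, all 24 clauses evaluate to true.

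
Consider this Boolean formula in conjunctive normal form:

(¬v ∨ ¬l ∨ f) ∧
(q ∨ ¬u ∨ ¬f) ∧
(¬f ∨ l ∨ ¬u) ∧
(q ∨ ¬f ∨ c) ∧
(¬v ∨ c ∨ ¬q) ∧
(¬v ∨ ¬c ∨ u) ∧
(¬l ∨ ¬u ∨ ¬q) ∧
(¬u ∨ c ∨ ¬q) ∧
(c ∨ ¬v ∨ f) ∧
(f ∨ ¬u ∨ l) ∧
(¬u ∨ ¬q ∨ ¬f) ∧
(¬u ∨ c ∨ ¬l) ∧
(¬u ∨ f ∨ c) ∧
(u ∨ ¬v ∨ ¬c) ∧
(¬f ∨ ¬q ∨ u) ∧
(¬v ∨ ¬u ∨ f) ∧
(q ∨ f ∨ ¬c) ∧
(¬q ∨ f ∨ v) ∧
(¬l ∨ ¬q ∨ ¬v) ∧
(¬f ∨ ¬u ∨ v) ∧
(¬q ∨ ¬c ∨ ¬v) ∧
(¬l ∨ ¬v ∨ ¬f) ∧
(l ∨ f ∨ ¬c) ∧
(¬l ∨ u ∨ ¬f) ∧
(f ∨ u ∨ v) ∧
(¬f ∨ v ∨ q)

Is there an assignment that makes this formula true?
No

No, the formula is not satisfiable.

No assignment of truth values to the variables can make all 26 clauses true simultaneously.

The formula is UNSAT (unsatisfiable).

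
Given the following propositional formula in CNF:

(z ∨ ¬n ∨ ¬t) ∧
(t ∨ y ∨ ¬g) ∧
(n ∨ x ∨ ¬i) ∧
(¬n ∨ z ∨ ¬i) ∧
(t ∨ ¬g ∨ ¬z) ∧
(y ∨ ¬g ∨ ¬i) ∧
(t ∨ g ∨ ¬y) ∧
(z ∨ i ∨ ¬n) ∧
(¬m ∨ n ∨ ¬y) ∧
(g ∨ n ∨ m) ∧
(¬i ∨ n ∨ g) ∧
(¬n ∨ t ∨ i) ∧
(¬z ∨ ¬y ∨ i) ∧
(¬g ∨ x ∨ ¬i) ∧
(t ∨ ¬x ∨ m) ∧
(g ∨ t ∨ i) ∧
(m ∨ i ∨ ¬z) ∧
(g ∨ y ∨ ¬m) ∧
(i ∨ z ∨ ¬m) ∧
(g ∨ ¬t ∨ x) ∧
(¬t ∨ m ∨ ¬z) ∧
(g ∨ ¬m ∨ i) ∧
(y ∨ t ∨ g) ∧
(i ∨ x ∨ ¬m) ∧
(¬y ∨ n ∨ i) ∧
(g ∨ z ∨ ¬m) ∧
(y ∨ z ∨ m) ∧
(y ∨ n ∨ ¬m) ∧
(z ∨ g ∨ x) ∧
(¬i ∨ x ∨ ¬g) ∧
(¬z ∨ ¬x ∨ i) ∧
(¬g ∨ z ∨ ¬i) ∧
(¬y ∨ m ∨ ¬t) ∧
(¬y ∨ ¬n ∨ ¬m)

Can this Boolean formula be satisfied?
No

No, the formula is not satisfiable.

No assignment of truth values to the variables can make all 34 clauses true simultaneously.

The formula is UNSAT (unsatisfiable).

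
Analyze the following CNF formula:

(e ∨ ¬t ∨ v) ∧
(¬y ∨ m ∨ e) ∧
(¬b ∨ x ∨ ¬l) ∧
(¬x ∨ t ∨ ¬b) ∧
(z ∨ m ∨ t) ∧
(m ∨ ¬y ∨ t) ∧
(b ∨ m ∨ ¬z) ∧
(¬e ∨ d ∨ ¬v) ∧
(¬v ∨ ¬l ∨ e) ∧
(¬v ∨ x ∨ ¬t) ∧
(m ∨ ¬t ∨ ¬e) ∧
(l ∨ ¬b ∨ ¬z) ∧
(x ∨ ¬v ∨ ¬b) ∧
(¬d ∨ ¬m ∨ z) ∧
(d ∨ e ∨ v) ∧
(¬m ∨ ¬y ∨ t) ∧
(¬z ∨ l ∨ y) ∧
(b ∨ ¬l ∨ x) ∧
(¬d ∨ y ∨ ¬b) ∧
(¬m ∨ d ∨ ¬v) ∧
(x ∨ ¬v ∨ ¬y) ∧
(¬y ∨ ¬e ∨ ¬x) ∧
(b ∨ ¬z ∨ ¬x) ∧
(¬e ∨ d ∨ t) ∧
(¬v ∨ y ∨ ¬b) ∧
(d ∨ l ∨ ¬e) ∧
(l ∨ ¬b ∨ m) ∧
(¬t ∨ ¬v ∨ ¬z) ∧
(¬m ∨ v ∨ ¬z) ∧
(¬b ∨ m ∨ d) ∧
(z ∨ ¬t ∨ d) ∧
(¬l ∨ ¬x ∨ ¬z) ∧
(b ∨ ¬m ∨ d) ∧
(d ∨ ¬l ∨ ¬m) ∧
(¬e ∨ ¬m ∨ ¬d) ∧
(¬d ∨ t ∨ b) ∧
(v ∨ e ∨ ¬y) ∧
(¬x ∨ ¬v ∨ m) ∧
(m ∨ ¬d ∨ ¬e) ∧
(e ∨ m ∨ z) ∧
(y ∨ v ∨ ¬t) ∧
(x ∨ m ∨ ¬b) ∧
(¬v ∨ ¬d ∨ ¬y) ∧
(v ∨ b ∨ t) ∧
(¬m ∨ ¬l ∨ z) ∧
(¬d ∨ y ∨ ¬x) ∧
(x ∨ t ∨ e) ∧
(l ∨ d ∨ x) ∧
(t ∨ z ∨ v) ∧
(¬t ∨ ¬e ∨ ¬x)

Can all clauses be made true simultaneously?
No

No, the formula is not satisfiable.

No assignment of truth values to the variables can make all 50 clauses true simultaneously.

The formula is UNSAT (unsatisfiable).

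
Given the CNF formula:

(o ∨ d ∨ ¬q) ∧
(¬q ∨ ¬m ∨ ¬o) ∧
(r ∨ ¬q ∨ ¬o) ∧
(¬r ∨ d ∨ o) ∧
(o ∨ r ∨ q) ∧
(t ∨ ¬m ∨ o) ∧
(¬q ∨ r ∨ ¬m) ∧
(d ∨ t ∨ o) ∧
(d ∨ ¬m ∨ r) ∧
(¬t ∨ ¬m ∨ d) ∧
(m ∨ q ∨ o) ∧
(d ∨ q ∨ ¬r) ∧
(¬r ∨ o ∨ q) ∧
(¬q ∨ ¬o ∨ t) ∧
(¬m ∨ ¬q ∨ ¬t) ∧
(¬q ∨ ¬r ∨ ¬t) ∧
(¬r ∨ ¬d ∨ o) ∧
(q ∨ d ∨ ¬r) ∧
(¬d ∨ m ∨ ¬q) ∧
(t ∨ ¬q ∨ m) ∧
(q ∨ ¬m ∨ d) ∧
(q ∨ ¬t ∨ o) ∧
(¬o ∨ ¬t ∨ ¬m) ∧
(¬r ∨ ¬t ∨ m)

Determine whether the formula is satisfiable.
Yes

Yes, the formula is satisfiable.

One satisfying assignment is: d=False, o=True, t=False, m=False, r=False, q=False

Verification: With this assignment, all 24 clauses evaluate to true.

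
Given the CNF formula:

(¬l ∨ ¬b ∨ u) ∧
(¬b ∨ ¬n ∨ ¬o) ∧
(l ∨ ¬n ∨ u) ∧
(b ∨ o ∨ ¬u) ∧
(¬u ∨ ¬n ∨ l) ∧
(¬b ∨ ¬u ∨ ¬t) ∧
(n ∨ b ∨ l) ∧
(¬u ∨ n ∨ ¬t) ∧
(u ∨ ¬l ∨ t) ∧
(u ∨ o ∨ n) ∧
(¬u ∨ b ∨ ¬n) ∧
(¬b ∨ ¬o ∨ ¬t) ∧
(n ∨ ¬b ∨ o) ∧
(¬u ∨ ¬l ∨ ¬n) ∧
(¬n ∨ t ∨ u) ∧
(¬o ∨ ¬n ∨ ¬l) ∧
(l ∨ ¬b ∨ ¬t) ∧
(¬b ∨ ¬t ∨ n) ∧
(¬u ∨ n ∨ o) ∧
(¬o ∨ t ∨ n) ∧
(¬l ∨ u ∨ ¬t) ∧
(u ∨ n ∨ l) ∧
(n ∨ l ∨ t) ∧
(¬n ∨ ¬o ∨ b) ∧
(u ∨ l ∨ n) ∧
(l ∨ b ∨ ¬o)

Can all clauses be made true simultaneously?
No

No, the formula is not satisfiable.

No assignment of truth values to the variables can make all 26 clauses true simultaneously.

The formula is UNSAT (unsatisfiable).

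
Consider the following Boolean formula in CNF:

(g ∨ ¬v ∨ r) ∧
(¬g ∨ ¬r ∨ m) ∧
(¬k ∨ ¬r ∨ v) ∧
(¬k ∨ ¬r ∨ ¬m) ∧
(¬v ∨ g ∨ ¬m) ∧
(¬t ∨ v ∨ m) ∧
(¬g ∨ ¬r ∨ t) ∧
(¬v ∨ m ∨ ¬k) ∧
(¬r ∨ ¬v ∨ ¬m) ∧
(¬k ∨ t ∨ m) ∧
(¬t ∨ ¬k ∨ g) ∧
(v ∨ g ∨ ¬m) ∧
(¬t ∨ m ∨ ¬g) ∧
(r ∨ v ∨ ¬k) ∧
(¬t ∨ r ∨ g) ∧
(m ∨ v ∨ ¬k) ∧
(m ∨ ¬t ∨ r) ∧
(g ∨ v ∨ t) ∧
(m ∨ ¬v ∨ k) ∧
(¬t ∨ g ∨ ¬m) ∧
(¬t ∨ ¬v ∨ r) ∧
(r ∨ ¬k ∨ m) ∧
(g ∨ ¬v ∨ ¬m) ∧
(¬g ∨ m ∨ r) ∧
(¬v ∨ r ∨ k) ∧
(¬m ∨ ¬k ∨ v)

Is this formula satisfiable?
Yes

Yes, the formula is satisfiable.

One satisfying assignment is: t=False, g=True, k=False, v=False, r=False, m=True

Verification: With this assignment, all 26 clauses evaluate to true.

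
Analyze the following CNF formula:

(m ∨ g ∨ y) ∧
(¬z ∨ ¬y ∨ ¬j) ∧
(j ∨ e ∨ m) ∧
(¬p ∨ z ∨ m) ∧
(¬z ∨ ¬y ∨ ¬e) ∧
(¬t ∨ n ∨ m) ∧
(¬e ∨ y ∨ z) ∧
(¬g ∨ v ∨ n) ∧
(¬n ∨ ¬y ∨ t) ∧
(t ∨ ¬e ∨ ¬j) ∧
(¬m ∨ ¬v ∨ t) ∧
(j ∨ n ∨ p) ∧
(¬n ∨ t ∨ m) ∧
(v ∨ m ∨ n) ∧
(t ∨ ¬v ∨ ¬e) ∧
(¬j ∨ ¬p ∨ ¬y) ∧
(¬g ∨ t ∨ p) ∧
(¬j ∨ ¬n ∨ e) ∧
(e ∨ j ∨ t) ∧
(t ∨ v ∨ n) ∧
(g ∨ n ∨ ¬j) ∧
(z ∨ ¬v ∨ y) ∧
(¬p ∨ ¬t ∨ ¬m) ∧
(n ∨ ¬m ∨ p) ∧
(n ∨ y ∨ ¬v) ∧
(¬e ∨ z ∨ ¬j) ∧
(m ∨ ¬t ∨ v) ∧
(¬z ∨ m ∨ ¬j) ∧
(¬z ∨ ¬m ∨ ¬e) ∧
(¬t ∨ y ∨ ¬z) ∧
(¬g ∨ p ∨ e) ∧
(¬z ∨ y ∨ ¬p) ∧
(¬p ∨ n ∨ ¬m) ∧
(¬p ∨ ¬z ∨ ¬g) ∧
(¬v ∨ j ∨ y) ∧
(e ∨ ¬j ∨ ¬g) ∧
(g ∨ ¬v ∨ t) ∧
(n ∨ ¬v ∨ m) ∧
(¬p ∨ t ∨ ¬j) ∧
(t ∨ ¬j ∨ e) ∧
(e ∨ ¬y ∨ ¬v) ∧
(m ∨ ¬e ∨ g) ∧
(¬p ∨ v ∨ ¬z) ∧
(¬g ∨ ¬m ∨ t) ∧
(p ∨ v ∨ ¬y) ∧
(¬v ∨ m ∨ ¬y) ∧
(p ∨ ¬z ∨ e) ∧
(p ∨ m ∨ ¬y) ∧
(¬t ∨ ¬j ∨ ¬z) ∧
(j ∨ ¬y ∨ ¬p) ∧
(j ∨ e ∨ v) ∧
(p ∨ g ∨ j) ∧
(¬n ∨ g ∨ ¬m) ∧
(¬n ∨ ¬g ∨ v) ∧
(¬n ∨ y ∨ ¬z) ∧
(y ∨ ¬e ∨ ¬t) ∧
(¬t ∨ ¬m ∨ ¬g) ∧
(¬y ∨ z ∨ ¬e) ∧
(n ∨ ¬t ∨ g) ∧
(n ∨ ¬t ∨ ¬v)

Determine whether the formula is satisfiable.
No

No, the formula is not satisfiable.

No assignment of truth values to the variables can make all 60 clauses true simultaneously.

The formula is UNSAT (unsatisfiable).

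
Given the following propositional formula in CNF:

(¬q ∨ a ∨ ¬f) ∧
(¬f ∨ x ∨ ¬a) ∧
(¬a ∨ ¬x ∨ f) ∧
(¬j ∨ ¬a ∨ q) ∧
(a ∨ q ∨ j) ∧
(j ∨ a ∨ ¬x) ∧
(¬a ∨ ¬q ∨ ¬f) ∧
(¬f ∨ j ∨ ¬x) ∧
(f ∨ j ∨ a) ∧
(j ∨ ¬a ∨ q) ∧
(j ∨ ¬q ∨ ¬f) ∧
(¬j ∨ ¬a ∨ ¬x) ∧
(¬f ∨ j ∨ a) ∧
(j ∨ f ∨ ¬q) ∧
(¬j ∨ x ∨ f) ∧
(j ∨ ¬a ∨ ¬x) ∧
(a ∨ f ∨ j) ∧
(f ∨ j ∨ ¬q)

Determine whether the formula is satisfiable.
Yes

Yes, the formula is satisfiable.

One satisfying assignment is: a=False, f=False, j=True, q=False, x=True

Verification: With this assignment, all 18 clauses evaluate to true.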